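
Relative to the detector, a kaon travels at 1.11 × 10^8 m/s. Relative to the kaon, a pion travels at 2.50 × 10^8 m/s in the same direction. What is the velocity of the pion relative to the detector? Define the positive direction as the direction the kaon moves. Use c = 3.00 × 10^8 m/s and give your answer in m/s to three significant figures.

2.76 × 10^8 m/s

In units of c (dividing by 3.00 × 10^8 m/s): v = 0.370, u' = 0.833.
u = (u' + v)/(1 + u'v/c²):
u = (0.833 + 0.370) / (1 + 0.833·0.370) = 1.2033/1.3083 = 0.9197
Converting back: u = 0.9197 × 3.00 × 10^8 m/s.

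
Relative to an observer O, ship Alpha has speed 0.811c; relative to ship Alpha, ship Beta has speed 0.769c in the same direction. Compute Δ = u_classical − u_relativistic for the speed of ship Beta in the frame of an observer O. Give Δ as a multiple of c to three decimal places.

Galilean: u_cl = 0.769 + 0.811 = 1.5800.
Relativistic: u_rel = (0.769 + 0.811) / (1 + 0.769·0.811) = 1.5800/1.6237 = 0.9731.
Δ = 1.5800 − 0.9731 = 0.6069.
(The classical prediction exceeds c; the relativistic result does not.)

Δ = 0.607c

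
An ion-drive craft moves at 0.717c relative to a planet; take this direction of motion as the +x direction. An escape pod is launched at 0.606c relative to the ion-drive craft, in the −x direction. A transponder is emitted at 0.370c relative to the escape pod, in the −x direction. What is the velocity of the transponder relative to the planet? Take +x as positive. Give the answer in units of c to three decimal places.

-0.187c

Apply u = (u' + v)/(1 + u'v/c²) successively, working outward toward the planet.
Start: velocity of the ion-drive craft relative to the planet = 0.7170c.
Compose with the escape pod (u' = -0.606 in the ion-drive craft frame): u_1 = (-0.606 + 0.717) / (1 + (-0.606)·0.717) = 0.1110/0.5655 = 0.1963.
Compose with the transponder (u' = -0.370 in the escape pod frame): u_2 = (-0.370 + 0.196) / (1 + (-0.370)·0.196) = -0.1737/0.9274 = -0.1873.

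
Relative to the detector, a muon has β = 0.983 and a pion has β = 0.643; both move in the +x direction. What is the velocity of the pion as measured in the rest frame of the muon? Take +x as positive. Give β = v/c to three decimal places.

β_A = 0.983, β_B = 0.643.
Transform to A's frame with the inverse velocity-addition law: u' = (u − v)/(1 − uv/c²), taking u = β_B and v = β_A.
u' = (0.643 − 0.983) / (1 − (0.983)(0.643)) = -0.3400/0.3679 = -0.9241.

β = -0.924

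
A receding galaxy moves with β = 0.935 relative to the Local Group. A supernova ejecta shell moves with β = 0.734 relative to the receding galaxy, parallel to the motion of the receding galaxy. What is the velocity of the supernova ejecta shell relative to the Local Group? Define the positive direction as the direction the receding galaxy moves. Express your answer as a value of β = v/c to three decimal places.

β = 0.990

With v = 0.935 and u' = 0.734 (in units of c),
u = (u' + v)/(1 + u'v/c²):
u = (0.734 + 0.935) / (1 + 0.734·0.935) = 1.6690/1.6863 = 0.9897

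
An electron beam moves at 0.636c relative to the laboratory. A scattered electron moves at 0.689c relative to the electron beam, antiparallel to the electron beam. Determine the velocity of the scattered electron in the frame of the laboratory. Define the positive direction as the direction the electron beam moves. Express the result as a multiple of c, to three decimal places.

-0.094c

With v = 0.636 and u' = -0.689 (in units of c),
u = (u' + v)/(1 + u'v/c²):
u = (-0.689 + 0.636) / (1 + (-0.689)·0.636) = -0.0530/0.5618 = -0.0943
(Galilean addition would give -0.053c.)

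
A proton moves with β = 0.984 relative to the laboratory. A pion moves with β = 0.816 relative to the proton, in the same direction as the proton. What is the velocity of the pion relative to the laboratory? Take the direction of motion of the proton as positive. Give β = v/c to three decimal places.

β = 0.998

With v = 0.984 and u' = 0.816 (in units of c),
u = (u' + v)/(1 + u'v/c²):
u = (0.816 + 0.984) / (1 + 0.816·0.984) = 1.8000/1.8029 = 0.9984
(Galilean addition would give +1.800c, exceeding c.)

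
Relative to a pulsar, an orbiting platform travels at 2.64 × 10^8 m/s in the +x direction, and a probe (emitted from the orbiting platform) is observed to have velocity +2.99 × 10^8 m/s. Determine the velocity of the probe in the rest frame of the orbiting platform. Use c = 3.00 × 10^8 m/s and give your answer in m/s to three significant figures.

+2.85 × 10^8 m/s

v = 0.880c, u = 0.997c.
Invert the composition law: u' = (u − v)/(1 − uv/c²).
u' = (0.997 − 0.880) / (1 − (0.997)(0.880)) = 0.1167/0.1229 = 0.9490.
u' = 0.9490 × 3.00 × 10^8 m/s.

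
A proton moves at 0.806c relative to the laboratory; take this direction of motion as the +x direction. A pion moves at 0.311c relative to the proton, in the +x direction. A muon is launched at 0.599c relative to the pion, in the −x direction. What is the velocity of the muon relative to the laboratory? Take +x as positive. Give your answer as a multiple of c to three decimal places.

+0.632c

Apply u = (u' + v)/(1 + u'v/c²) successively, working outward toward the laboratory.
Start: velocity of the proton relative to the laboratory = 0.8060c.
Compose with the pion (u' = 0.311 in the proton frame): u_1 = (0.311 + 0.806) / (1 + 0.311·0.806) = 1.1170/1.2507 = 0.8931.
Compose with the muon (u' = -0.599 in the pion frame): u_2 = (-0.599 + 0.893) / (1 + (-0.599)·0.893) = 0.2941/0.4650 = 0.6325.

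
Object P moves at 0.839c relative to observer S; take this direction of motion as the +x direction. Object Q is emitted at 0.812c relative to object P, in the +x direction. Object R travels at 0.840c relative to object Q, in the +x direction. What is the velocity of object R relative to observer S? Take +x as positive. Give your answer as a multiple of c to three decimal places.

0.998c

Apply u = (u' + v)/(1 + u'v/c²) successively, working outward toward observer S.
Start: velocity of object P relative to observer S = 0.8390c.
Compose with object Q (u' = 0.812 in object P frame): u_1 = (0.812 + 0.839) / (1 + 0.812·0.839) = 1.6510/1.6813 = 0.9820.
Compose with object R (u' = 0.840 in object Q frame): u_2 = (0.840 + 0.982) / (1 + 0.840·0.982) = 1.8220/1.8249 = 0.9984.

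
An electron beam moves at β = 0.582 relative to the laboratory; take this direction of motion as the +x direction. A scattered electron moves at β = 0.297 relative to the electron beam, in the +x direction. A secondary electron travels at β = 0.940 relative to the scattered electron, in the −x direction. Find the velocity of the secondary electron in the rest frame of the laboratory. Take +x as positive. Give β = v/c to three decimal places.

β = -0.645

Apply u = (u' + v)/(1 + u'v/c²) successively, working outward toward the laboratory.
Start: velocity of the electron beam relative to the laboratory = 0.5820c.
Compose with the scattered electron (u' = 0.297 in the electron beam frame): u_1 = (0.297 + 0.582) / (1 + 0.297·0.582) = 0.8790/1.1729 = 0.7495.
Compose with the secondary electron (u' = -0.940 in the scattered electron frame): u_2 = (-0.940 + 0.749) / (1 + (-0.940)·0.749) = -0.1905/0.2955 = -0.6448.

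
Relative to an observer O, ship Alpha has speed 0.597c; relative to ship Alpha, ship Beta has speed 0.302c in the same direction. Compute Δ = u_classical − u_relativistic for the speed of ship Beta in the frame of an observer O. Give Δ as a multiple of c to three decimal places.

Galilean: u_cl = 0.302 + 0.597 = 0.8990.
Relativistic: u_rel = (0.302 + 0.597) / (1 + 0.302·0.597) = 0.8990/1.1803 = 0.7617.
Δ = 0.8990 − 0.7617 = 0.1373.

Δ = 0.137c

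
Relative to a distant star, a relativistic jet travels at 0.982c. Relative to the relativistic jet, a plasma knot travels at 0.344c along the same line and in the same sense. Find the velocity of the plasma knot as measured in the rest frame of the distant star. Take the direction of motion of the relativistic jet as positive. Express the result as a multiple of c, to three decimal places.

With v = 0.982 and u' = 0.344 (in units of c),
u = (u' + v)/(1 + u'v/c²):
u = (0.344 + 0.982) / (1 + 0.344·0.982) = 1.3260/1.3378 = 0.9912
(Galilean addition would give +1.326c, exceeding c.)

0.991c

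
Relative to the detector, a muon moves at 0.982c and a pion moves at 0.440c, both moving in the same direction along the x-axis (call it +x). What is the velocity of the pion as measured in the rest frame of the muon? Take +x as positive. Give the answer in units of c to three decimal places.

β_A = 0.982, β_B = 0.440.
Transform to A's frame with the inverse velocity-addition law: u' = (u − v)/(1 − uv/c²), taking u = β_B and v = β_A.
u' = (0.440 − 0.982) / (1 − (0.982)(0.440)) = -0.5420/0.5679 = -0.9544.

-0.954c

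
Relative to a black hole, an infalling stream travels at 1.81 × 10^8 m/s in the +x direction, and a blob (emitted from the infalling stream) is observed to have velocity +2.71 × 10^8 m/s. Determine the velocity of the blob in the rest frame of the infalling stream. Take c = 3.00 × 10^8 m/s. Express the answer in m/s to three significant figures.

v = 0.603c, u = 0.903c.
Invert the composition law: u' = (u − v)/(1 − uv/c²).
u' = (0.903 − 0.603) / (1 − (0.903)(0.603)) = 0.3000/0.4550 = 0.6594.
u' = 0.6594 × 3.00 × 10^8 m/s.

+1.98 × 10^8 m/s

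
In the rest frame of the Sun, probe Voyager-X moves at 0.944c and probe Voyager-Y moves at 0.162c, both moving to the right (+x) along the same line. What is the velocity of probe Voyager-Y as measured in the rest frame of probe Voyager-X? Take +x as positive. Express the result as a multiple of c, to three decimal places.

β_A = 0.944, β_B = 0.162.
Transform to A's frame with the inverse velocity-addition law: u' = (u − v)/(1 − uv/c²), taking u = β_B and v = β_A.
u' = (0.162 − 0.944) / (1 − (0.944)(0.162)) = -0.7820/0.8471 = -0.9232.

-0.923c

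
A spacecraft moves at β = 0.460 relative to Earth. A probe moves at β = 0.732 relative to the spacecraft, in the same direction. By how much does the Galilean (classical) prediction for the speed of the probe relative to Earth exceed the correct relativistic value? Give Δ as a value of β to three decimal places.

Galilean: u_cl = 0.732 + 0.460 = 1.1920.
Relativistic: u_rel = (0.732 + 0.460) / (1 + 0.732·0.460) = 1.1920/1.3367 = 0.8917.
Δ = 1.1920 − 0.8917 = 0.3003.
(The classical prediction exceeds c; the relativistic result does not.)

Δ = 0.300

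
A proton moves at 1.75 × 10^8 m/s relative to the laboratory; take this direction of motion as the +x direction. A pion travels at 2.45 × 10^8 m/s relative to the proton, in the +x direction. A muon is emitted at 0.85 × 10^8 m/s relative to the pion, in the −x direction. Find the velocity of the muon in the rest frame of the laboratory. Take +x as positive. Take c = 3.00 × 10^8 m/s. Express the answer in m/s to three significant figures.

+2.73 × 10^8 m/s

Apply u = (u' + v)/(1 + u'v/c²) successively, working outward toward the laboratory.
(Dividing each given speed by c = 3.00 × 10^8 m/s to work in units of c.)
Start: velocity of the proton relative to the laboratory = 0.5833c.
Compose with the pion (u' = 0.817 in the proton frame): u_1 = (0.817 + 0.583) / (1 + 0.817·0.583) = 1.4000/1.4764 = 0.9483.
Compose with the muon (u' = -0.283 in the pion frame): u_2 = (-0.283 + 0.948) / (1 + (-0.283)·0.948) = 0.6649/0.7313 = 0.9092.
So u = 0.9092 × 3.00 × 10^8 m/s.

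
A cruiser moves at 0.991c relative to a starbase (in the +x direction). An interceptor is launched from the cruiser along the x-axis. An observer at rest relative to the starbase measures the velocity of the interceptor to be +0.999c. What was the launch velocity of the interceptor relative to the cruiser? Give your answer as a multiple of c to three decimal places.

Invert the composition law: u' = (u − v)/(1 − uv/c²).
u' = (0.999 − 0.991) / (1 − (0.999)(0.991)) = 0.0080/0.0100 = 0.8007.

+0.801c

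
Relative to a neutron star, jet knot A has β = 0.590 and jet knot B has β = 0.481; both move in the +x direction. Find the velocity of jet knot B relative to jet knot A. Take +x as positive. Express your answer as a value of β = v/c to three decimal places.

β = -0.152

β_A = 0.590, β_B = 0.481.
Transform to A's frame with the inverse velocity-addition law: u' = (u − v)/(1 − uv/c²), taking u = β_B and v = β_A.
u' = (0.481 − 0.590) / (1 − (0.590)(0.481)) = -0.1090/0.7162 = -0.1522.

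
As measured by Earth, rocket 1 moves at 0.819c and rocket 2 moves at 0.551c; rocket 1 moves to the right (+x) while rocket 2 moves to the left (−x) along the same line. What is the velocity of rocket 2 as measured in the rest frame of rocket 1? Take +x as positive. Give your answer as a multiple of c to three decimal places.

-0.944c

β_A = 0.819, β_B = -0.551.
Transform to A's frame with the inverse velocity-addition law: u' = (u − v)/(1 − uv/c²), taking u = β_B and v = β_A.
u' = (-0.551 − 0.819) / (1 − (0.819)(-0.551)) = -1.3700/1.4513 = -0.9440.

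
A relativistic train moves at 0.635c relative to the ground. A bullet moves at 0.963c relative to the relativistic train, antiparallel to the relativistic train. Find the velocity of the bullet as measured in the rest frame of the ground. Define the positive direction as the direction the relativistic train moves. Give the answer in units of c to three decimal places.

With v = 0.635 and u' = -0.963 (in units of c),
u = (u' + v)/(1 + u'v/c²):
u = (-0.963 + 0.635) / (1 + (-0.963)·0.635) = -0.3280/0.3885 = -0.8443

-0.844c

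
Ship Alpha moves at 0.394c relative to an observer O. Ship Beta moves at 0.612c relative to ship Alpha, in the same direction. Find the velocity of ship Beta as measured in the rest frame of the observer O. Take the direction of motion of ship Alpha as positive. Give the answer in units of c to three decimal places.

0.811c

With v = 0.394 and u' = 0.612 (in units of c),
u = (u' + v)/(1 + u'v/c²):
u = (0.612 + 0.394) / (1 + 0.612·0.394) = 1.0060/1.2411 = 0.8106
(Galilean addition would give +1.006c, exceeding c.)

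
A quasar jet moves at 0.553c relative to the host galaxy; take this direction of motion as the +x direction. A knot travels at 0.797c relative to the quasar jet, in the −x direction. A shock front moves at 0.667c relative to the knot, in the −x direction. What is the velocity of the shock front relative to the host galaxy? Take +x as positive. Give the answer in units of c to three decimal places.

Apply u = (u' + v)/(1 + u'v/c²) successively, working outward toward the host galaxy.
Start: velocity of the quasar jet relative to the host galaxy = 0.5530c.
Compose with the knot (u' = -0.797 in the quasar jet frame): u_1 = (-0.797 + 0.553) / (1 + (-0.797)·0.553) = -0.2440/0.5593 = -0.4363.
Compose with the shock front (u' = -0.667 in the knot frame): u_2 = (-0.667 + (-0.436)) / (1 + (-0.667)·(-0.436)) = -1.1033/1.2910 = -0.8546.

-0.855c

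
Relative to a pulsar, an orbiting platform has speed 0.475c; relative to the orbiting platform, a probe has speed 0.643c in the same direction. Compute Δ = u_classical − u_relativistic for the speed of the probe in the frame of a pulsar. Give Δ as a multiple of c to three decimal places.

Galilean: u_cl = 0.643 + 0.475 = 1.1180.
Relativistic: u_rel = (0.643 + 0.475) / (1 + 0.643·0.475) = 1.1180/1.3054 = 0.8564.
Δ = 1.1180 − 0.8564 = 0.2616.
(The classical prediction exceeds c; the relativistic result does not.)

Δ = 0.262c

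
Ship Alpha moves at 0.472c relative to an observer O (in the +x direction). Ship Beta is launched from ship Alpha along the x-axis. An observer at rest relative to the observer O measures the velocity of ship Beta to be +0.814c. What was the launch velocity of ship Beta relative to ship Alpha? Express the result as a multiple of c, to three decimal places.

+0.555c

Invert the composition law: u' = (u − v)/(1 − uv/c²).
u' = (0.814 − 0.472) / (1 − (0.814)(0.472)) = 0.3420/0.6158 = 0.5554.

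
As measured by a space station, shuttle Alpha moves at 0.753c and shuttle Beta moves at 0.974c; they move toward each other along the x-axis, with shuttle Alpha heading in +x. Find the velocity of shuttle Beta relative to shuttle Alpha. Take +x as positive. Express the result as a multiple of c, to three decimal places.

-0.996c

β_A = 0.753, β_B = -0.974.
Transform to A's frame with the inverse velocity-addition law: u' = (u − v)/(1 − uv/c²), taking u = β_B and v = β_A.
u' = (-0.974 − 0.753) / (1 − (0.753)(-0.974)) = -1.7270/1.7334 = -0.9963.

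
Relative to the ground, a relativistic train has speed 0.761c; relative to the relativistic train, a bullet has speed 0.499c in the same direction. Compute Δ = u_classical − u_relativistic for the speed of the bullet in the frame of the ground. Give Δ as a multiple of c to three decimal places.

Δ = 0.347c

Galilean: u_cl = 0.499 + 0.761 = 1.2600.
Relativistic: u_rel = (0.499 + 0.761) / (1 + 0.499·0.761) = 1.2600/1.3797 = 0.9132.
Δ = 1.2600 − 0.9132 = 0.3468.
(The classical prediction exceeds c; the relativistic result does not.)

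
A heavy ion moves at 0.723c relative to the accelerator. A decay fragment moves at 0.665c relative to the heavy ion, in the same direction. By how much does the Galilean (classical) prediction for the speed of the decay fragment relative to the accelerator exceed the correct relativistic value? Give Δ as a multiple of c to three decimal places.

Δ = 0.451c

Galilean: u_cl = 0.665 + 0.723 = 1.3880.
Relativistic: u_rel = (0.665 + 0.723) / (1 + 0.665·0.723) = 1.3880/1.4808 = 0.9373.
Δ = 1.3880 − 0.9373 = 0.4507.
(The classical prediction exceeds c; the relativistic result does not.)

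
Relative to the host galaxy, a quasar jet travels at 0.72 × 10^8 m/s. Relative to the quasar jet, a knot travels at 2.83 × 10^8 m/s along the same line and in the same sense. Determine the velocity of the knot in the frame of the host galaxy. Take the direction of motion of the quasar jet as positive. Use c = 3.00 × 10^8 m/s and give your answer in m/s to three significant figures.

In units of c (dividing by 3.00 × 10^8 m/s): v = 0.240, u' = 0.943.
u = (u' + v)/(1 + u'v/c²):
u = (0.943 + 0.240) / (1 + 0.943·0.240) = 1.1833/1.2264 = 0.9649
(Galilean addition would give +1.183c, exceeding c.)
Converting back: u = 0.9649 × 3.00 × 10^8 m/s.

2.89 × 10^8 m/s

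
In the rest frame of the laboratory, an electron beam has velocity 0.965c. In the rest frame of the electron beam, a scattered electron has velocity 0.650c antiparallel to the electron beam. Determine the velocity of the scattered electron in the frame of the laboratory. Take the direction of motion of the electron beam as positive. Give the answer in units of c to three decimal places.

With v = 0.965 and u' = -0.650 (in units of c),
u = (u' + v)/(1 + u'v/c²):
u = (-0.650 + 0.965) / (1 + (-0.650)·0.965) = 0.3150/0.3728 = 0.8451

+0.845c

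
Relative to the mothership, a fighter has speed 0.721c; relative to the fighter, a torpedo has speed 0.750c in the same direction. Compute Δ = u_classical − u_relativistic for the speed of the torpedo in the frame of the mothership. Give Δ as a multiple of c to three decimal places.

Galilean: u_cl = 0.750 + 0.721 = 1.4710.
Relativistic: u_rel = (0.750 + 0.721) / (1 + 0.750·0.721) = 1.4710/1.5408 = 0.9547.
Δ = 1.4710 − 0.9547 = 0.5163.
(The classical prediction exceeds c; the relativistic result does not.)

Δ = 0.516c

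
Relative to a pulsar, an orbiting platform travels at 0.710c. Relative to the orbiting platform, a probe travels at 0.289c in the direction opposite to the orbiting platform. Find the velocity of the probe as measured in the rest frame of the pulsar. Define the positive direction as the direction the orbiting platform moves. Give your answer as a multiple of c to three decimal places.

+0.530c

With v = 0.710 and u' = -0.289 (in units of c),
u = (u' + v)/(1 + u'v/c²):
u = (-0.289 + 0.710) / (1 + (-0.289)·0.710) = 0.4210/0.7948 = 0.5297
(Galilean addition would give +0.421c.)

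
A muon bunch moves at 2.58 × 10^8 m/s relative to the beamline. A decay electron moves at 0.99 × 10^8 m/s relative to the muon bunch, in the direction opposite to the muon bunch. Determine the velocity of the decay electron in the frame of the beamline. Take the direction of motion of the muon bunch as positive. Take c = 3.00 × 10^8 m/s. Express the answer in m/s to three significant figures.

+2.22 × 10^8 m/s

In units of c (dividing by 3.00 × 10^8 m/s): v = 0.860, u' = -0.330.
u = (u' + v)/(1 + u'v/c²):
u = (-0.330 + 0.860) / (1 + (-0.330)·0.860) = 0.5300/0.7162 = 0.7400
(Galilean addition would give +0.530c.)
Converting back: u = 0.7400 × 3.00 × 10^8 m/s.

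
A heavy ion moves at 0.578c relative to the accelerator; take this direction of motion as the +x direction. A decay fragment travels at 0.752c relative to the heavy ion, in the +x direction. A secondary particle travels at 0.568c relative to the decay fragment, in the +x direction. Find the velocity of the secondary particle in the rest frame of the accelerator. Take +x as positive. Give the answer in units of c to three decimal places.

0.979c

Apply u = (u' + v)/(1 + u'v/c²) successively, working outward toward the accelerator.
Start: velocity of the heavy ion relative to the accelerator = 0.5780c.
Compose with the decay fragment (u' = 0.752 in the heavy ion frame): u_1 = (0.752 + 0.578) / (1 + 0.752·0.578) = 1.3300/1.4347 = 0.9271.
Compose with the secondary particle (u' = 0.568 in the decay fragment frame): u_2 = (0.568 + 0.927) / (1 + 0.568·0.927) = 1.4951/1.5266 = 0.9794.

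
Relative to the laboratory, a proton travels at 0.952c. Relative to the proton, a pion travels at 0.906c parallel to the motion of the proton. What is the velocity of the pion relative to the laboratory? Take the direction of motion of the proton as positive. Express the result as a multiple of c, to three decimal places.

With v = 0.952 and u' = 0.906 (in units of c),
u = (u' + v)/(1 + u'v/c²):
u = (0.906 + 0.952) / (1 + 0.906·0.952) = 1.8580/1.8625 = 0.9976

0.998c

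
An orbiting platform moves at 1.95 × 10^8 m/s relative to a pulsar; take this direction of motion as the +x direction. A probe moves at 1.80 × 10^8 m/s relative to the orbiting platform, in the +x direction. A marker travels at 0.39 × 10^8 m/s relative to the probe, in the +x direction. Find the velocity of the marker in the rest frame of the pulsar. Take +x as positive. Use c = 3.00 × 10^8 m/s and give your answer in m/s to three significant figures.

Apply u = (u' + v)/(1 + u'v/c²) successively, working outward toward the pulsar.
(Dividing each given speed by c = 3.00 × 10^8 m/s to work in units of c.)
Start: velocity of the orbiting platform relative to the pulsar = 0.6500c.
Compose with the probe (u' = 0.600 in the orbiting platform frame): u_1 = (0.600 + 0.650) / (1 + 0.600·0.650) = 1.2500/1.3900 = 0.8993.
Compose with the marker (u' = 0.130 in the probe frame): u_2 = (0.130 + 0.899) / (1 + 0.130·0.899) = 1.0293/1.1169 = 0.9215.
So u = 0.9215 × 3.00 × 10^8 m/s.

2.76 × 10^8 m/s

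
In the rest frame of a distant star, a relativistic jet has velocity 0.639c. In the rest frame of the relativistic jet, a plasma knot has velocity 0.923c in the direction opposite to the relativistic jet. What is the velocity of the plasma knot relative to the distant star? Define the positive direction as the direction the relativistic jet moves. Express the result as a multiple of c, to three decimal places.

With v = 0.639 and u' = -0.923 (in units of c),
u = (u' + v)/(1 + u'v/c²):
u = (-0.923 + 0.639) / (1 + (-0.923)·0.639) = -0.2840/0.4102 = -0.6923
(Galilean addition would give -0.284c.)

-0.692c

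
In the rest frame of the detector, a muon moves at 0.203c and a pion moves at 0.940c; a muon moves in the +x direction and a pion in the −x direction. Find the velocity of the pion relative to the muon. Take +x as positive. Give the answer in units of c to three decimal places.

-0.960c

β_A = 0.203, β_B = -0.940.
Transform to A's frame with the inverse velocity-addition law: u' = (u − v)/(1 − uv/c²), taking u = β_B and v = β_A.
u' = (-0.940 − 0.203) / (1 − (0.203)(-0.940)) = -1.1430/1.1908 = -0.9598.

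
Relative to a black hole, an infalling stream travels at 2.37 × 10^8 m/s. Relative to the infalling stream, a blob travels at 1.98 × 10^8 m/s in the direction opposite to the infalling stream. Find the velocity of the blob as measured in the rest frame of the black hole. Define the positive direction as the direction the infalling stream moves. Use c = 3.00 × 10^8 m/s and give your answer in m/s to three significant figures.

In units of c (dividing by 3.00 × 10^8 m/s): v = 0.790, u' = -0.660.
u = (u' + v)/(1 + u'v/c²):
u = (-0.660 + 0.790) / (1 + (-0.660)·0.790) = 0.1300/0.4786 = 0.2716
Converting back: u = 0.2716 × 3.00 × 10^8 m/s.

+8.15 × 10^7 m/s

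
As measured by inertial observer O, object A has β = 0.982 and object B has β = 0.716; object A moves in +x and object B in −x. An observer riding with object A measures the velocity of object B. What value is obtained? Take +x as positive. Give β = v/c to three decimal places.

β_A = 0.982, β_B = -0.716.
Transform to A's frame with the inverse velocity-addition law: u' = (u − v)/(1 − uv/c²), taking u = β_B and v = β_A.
u' = (-0.716 − 0.982) / (1 − (0.982)(-0.716)) = -1.6980/1.7031 = -0.9970.

β = -0.997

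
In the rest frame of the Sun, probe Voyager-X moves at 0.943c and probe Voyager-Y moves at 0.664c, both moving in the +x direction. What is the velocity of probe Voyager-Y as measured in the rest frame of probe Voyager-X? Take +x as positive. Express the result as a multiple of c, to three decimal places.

-0.746c

β_A = 0.943, β_B = 0.664.
Transform to A's frame with the inverse velocity-addition law: u' = (u − v)/(1 − uv/c²), taking u = β_B and v = β_A.
u' = (0.664 − 0.943) / (1 − (0.943)(0.664)) = -0.2790/0.3738 = -0.7463.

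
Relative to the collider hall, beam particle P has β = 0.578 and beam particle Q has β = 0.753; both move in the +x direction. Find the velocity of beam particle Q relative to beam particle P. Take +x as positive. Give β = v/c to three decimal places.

β = +0.310

β_A = 0.578, β_B = 0.753.
Transform to A's frame with the inverse velocity-addition law: u' = (u − v)/(1 − uv/c²), taking u = β_B and v = β_A.
u' = (0.753 − 0.578) / (1 − (0.578)(0.753)) = 0.1750/0.5648 = 0.3099.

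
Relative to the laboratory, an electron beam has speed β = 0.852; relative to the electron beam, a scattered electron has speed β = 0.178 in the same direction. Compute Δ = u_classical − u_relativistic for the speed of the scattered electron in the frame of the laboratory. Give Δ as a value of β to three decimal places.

Galilean: u_cl = 0.178 + 0.852 = 1.0300.
Relativistic: u_rel = (0.178 + 0.852) / (1 + 0.178·0.852) = 1.0300/1.1517 = 0.8944.
Δ = 1.0300 − 0.8944 = 0.1356.
(The classical prediction exceeds c; the relativistic result does not.)

Δ = 0.136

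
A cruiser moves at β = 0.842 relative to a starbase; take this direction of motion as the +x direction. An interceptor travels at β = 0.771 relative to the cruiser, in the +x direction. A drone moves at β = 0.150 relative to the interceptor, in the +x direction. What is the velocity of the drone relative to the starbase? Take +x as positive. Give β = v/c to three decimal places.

β = 0.984

Apply u = (u' + v)/(1 + u'v/c²) successively, working outward toward the starbase.
Start: velocity of the cruiser relative to the starbase = 0.8420c.
Compose with the interceptor (u' = 0.771 in the cruiser frame): u_1 = (0.771 + 0.842) / (1 + 0.771·0.842) = 1.6130/1.6492 = 0.9781.
Compose with the drone (u' = 0.150 in the interceptor frame): u_2 = (0.150 + 0.978) / (1 + 0.150·0.978) = 1.1281/1.1467 = 0.9837.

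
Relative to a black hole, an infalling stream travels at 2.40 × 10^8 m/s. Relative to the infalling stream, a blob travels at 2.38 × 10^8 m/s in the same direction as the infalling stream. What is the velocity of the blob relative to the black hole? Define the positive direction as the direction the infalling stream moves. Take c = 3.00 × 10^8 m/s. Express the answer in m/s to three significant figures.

2.92 × 10^8 m/s

In units of c (dividing by 3.00 × 10^8 m/s): v = 0.800, u' = 0.793.
u = (u' + v)/(1 + u'v/c²):
u = (0.793 + 0.800) / (1 + 0.793·0.800) = 1.5933/1.6347 = 0.9747
(Galilean addition would give +1.593c, exceeding c.)
Converting back: u = 0.9747 × 3.00 × 10^8 m/s.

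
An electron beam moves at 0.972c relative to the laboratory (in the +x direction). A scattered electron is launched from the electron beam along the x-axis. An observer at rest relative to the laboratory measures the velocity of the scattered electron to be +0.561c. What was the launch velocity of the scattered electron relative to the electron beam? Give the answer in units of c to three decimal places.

Invert the composition law: u' = (u − v)/(1 − uv/c²).
u' = (0.561 − 0.972) / (1 − (0.561)(0.972)) = -0.4110/0.4547 = -0.9039.

-0.904c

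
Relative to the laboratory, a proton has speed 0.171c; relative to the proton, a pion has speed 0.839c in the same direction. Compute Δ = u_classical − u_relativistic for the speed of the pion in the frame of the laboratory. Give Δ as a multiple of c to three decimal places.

Δ = 0.127c

Galilean: u_cl = 0.839 + 0.171 = 1.0100.
Relativistic: u_rel = (0.839 + 0.171) / (1 + 0.839·0.171) = 1.0100/1.1435 = 0.8833.
Δ = 1.0100 − 0.8833 = 0.1267.
(The classical prediction exceeds c; the relativistic result does not.)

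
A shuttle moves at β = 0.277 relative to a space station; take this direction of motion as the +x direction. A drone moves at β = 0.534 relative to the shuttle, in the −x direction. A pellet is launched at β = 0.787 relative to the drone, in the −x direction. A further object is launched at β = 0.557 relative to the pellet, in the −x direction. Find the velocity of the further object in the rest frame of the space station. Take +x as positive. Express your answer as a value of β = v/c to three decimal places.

β = -0.964

Apply u = (u' + v)/(1 + u'v/c²) successively, working outward toward the space station.
Start: velocity of the shuttle relative to the space station = 0.2770c.
Compose with the drone (u' = -0.534 in the shuttle frame): u_1 = (-0.534 + 0.277) / (1 + (-0.534)·0.277) = -0.2570/0.8521 = -0.3016.
Compose with the pellet (u' = -0.787 in the drone frame): u_2 = (-0.787 + (-0.302)) / (1 + (-0.787)·(-0.302)) = -1.0886/1.2374 = -0.8798.
Compose with the further object (u' = -0.557 in the pellet frame): u_3 = (-0.557 + (-0.880)) / (1 + (-0.557)·(-0.880)) = -1.4368/1.4900 = -0.9643.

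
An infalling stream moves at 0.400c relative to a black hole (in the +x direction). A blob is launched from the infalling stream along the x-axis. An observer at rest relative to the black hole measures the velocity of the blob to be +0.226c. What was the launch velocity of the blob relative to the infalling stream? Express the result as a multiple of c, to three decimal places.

-0.191c

Invert the composition law: u' = (u − v)/(1 − uv/c²).
u' = (0.226 − 0.400) / (1 − (0.226)(0.400)) = -0.1740/0.9096 = -0.1913.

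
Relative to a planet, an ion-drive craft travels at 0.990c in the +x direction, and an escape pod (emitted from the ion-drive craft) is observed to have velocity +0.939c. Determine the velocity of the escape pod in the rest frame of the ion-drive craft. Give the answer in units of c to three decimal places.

Invert the composition law: u' = (u − v)/(1 − uv/c²).
u' = (0.939 − 0.990) / (1 − (0.939)(0.990)) = -0.0510/0.0704 = -0.7245.

-0.725c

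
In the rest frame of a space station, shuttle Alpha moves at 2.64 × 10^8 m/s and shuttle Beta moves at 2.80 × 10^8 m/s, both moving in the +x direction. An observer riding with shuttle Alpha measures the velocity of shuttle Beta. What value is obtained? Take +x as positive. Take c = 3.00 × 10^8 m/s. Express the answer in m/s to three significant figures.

+8.96 × 10^7 m/s

β_A = 0.880, β_B = 0.933 (dividing each by c = 3.00 × 10^8 m/s).
Transform to A's frame with the inverse velocity-addition law: u' = (u − v)/(1 − uv/c²), taking u = β_B and v = β_A.
u' = (0.933 − 0.880) / (1 − (0.880)(0.933)) = 0.0533/0.1787 = 0.2985.
u' = 0.2985 × 3.00 × 10^8 m/s.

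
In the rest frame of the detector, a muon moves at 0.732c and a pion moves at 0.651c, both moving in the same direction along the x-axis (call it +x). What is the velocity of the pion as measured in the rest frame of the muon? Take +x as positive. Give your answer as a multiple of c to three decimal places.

-0.155c

β_A = 0.732, β_B = 0.651.
Transform to A's frame with the inverse velocity-addition law: u' = (u − v)/(1 − uv/c²), taking u = β_B and v = β_A.
u' = (0.651 − 0.732) / (1 − (0.732)(0.651)) = -0.0810/0.5235 = -0.1547.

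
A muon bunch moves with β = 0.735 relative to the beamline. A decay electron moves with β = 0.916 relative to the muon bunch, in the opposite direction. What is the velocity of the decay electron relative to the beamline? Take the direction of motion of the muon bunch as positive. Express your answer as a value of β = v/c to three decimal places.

With v = 0.735 and u' = -0.916 (in units of c),
u = (u' + v)/(1 + u'v/c²):
u = (-0.916 + 0.735) / (1 + (-0.916)·0.735) = -0.1810/0.3267 = -0.5540

β = -0.554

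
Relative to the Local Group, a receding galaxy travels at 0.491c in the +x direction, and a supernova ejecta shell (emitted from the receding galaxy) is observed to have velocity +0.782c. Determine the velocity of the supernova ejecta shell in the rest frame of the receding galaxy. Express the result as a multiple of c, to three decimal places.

+0.472c

Invert the composition law: u' = (u − v)/(1 − uv/c²).
u' = (0.782 − 0.491) / (1 − (0.782)(0.491)) = 0.2910/0.6160 = 0.4724.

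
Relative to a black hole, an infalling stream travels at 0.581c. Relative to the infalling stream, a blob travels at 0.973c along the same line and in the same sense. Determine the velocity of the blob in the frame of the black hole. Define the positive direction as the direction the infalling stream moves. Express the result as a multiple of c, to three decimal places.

With v = 0.581 and u' = 0.973 (in units of c),
u = (u' + v)/(1 + u'v/c²):
u = (0.973 + 0.581) / (1 + 0.973·0.581) = 1.5540/1.5653 = 0.9928

0.993c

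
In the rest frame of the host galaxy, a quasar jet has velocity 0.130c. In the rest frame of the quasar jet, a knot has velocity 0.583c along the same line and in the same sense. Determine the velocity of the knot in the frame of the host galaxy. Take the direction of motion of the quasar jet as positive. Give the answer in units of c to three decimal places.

With v = 0.130 and u' = 0.583 (in units of c),
u = (u' + v)/(1 + u'v/c²):
u = (0.583 + 0.130) / (1 + 0.583·0.130) = 0.7130/1.0758 = 0.6628
(Galilean addition would give +0.713c.)

0.663c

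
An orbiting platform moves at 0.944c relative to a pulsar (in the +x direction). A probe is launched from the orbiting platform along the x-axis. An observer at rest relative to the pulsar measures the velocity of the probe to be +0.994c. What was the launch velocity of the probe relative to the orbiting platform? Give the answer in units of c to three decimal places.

+0.811c

Invert the composition law: u' = (u − v)/(1 − uv/c²).
u' = (0.994 − 0.944) / (1 − (0.994)(0.944)) = 0.0500/0.0617 = 0.8108.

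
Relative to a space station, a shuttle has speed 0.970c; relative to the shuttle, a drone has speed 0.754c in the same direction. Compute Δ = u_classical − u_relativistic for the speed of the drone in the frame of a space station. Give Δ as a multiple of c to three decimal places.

Δ = 0.728c

Galilean: u_cl = 0.754 + 0.970 = 1.7240.
Relativistic: u_rel = (0.754 + 0.970) / (1 + 0.754·0.970) = 1.7240/1.7314 = 0.9957.
Δ = 1.7240 − 0.9957 = 0.7283.
(The classical prediction exceeds c; the relativistic result does not.)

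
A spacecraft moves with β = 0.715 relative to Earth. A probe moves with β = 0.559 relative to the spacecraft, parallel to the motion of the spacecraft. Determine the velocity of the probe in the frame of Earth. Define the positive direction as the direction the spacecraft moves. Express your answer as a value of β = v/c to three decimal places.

β = 0.910

With v = 0.715 and u' = 0.559 (in units of c),
u = (u' + v)/(1 + u'v/c²):
u = (0.559 + 0.715) / (1 + 0.559·0.715) = 1.2740/1.3997 = 0.9102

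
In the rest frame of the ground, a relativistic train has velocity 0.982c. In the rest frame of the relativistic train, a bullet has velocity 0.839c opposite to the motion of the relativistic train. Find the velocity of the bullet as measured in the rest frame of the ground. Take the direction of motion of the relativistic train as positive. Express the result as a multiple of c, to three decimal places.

+0.812c

With v = 0.982 and u' = -0.839 (in units of c),
u = (u' + v)/(1 + u'v/c²):
u = (-0.839 + 0.982) / (1 + (-0.839)·0.982) = 0.1430/0.1761 = 0.8120
(Galilean addition would give +0.143c.)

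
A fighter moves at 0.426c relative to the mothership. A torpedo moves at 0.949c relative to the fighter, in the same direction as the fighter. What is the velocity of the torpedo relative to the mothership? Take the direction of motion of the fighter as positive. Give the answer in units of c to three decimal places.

With v = 0.426 and u' = 0.949 (in units of c),
u = (u' + v)/(1 + u'v/c²):
u = (0.949 + 0.426) / (1 + 0.949·0.426) = 1.3750/1.4043 = 0.9792

0.979c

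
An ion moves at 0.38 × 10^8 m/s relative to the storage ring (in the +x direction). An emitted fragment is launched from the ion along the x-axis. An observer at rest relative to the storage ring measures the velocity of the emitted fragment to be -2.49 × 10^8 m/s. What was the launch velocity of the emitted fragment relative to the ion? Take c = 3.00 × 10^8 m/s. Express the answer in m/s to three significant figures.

v = 0.127c, u = -0.830c.
Invert the composition law: u' = (u − v)/(1 − uv/c²).
u' = (-0.830 − 0.127) / (1 − (-0.830)(0.127)) = -0.9567/1.1051 = -0.8657.
u' = -0.8657 × 3.00 × 10^8 m/s.

-2.60 × 10^8 m/s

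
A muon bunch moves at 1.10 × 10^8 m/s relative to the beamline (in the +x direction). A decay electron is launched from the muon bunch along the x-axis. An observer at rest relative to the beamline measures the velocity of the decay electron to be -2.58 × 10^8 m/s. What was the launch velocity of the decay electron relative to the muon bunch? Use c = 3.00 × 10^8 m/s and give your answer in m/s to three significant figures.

v = 0.367c, u = -0.860c.
Invert the composition law: u' = (u − v)/(1 − uv/c²).
u' = (-0.860 − 0.367) / (1 − (-0.860)(0.367)) = -1.2267/1.3153 = -0.9326.
u' = -0.9326 × 3.00 × 10^8 m/s.

-2.80 × 10^8 m/s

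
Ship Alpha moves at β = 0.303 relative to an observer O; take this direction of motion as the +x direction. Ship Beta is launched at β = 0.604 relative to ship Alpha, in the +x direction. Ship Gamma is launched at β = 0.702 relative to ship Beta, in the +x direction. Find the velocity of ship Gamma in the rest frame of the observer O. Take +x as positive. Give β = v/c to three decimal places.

β = 0.955

Apply u = (u' + v)/(1 + u'v/c²) successively, working outward toward the observer O.
Start: velocity of ship Alpha relative to the observer O = 0.3030c.
Compose with ship Beta (u' = 0.604 in ship Alpha frame): u_1 = (0.604 + 0.303) / (1 + 0.604·0.303) = 0.9070/1.1830 = 0.7667.
Compose with ship Gamma (u' = 0.702 in ship Beta frame): u_2 = (0.702 + 0.767) / (1 + 0.702·0.767) = 1.4687/1.5382 = 0.9548.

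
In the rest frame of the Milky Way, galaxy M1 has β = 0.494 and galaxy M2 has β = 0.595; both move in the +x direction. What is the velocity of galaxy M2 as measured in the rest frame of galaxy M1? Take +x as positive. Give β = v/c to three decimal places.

β = +0.143

β_A = 0.494, β_B = 0.595.
Transform to A's frame with the inverse velocity-addition law: u' = (u − v)/(1 − uv/c²), taking u = β_B and v = β_A.
u' = (0.595 − 0.494) / (1 − (0.494)(0.595)) = 0.1010/0.7061 = 0.1430.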